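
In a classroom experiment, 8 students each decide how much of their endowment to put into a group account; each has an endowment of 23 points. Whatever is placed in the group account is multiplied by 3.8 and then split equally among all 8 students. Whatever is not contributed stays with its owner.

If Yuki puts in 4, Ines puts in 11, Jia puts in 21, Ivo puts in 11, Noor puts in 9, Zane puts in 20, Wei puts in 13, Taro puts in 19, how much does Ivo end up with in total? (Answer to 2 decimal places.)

63.30 points

Total contributed: 4 + 11 + 21 + 11 + 9 + 20 + 13 + 19 = 108.
Each receives 3.8 × 108 / 8 = 51.30 from the group account.
Ivo keeps 23 − 11 = 12, so Ivo's payoff is 12 + 51.30 = 63.30.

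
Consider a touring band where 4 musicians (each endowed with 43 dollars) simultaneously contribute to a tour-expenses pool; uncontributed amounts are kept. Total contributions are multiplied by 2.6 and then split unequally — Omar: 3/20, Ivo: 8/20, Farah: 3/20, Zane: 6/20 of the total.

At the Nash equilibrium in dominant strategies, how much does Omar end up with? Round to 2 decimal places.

59.77 dollars

For player j, contributing a unit is worthwhile iff 2.6 × (j's share) ≥ 1, i.e. iff j's share is at least 0.3846.
Only Ivo (8/20) clears that bar, contributing 43; the remaining 3 contribute 0. Total contributed: 43.
Omar keeps 43 and receives 2.6 × 43 × 3/20 = 16.77 from the tour-expenses pool, for a payoff of 59.77.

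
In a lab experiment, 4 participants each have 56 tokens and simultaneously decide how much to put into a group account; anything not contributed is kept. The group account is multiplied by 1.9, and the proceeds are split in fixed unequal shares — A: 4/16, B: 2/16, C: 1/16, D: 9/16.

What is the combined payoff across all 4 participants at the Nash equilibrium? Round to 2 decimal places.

Each unit j contributes comes back to j as 1.9 × (j's share), so j prefers to contribute only if that share exceeds 1/1.9 = 0.5263; otherwise keeping the unit dominates.
The only share above 0.5263 is D's 9/16, contributing 56; the remaining 3 contribute 0. Total contributed: 56.
The group account pays out 1.9 × 56 = 106.40 in total (split across the unequal shares, but the aggregate is all that matters for the group sum).
The 3 free-riders keep 56 each, adding 168. Group total = 168 + 106.40 = 274.40.

274.40 tokens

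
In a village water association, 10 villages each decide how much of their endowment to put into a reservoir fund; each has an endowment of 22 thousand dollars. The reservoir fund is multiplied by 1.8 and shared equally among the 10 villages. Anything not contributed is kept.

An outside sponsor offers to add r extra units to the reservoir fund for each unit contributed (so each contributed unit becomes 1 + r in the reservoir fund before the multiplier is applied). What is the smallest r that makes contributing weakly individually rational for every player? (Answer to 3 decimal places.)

With matching at rate r, one contributed unit becomes (1 + r) in the reservoir fund and returns 1.8 × (1 + r) / 10 to the contributor.
Setting this equal to 1: 1 + r = 10/1.8 = 5.5556.
So the minimum matching rate is r = 5.5556 − 1 = 4.556.

4.556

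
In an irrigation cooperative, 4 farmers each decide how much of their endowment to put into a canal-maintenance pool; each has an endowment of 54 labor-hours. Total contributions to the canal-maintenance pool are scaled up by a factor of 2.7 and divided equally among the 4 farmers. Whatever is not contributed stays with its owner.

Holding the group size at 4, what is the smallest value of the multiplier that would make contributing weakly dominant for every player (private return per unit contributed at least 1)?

4

A contributed unit returns (multiplier)/4 to its contributor.
This reaches 1 exactly when the multiplier is 4.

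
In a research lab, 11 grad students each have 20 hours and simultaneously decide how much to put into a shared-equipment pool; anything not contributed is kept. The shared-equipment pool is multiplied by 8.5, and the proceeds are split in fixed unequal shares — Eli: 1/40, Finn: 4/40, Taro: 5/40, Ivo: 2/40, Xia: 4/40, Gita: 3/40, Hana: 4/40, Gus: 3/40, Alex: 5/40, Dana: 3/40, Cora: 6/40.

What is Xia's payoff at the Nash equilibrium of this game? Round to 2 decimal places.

Each unit j contributes comes back to j as 8.5 × (j's share), so j prefers to contribute only if that share exceeds 1/8.5 = 0.1176; otherwise keeping the unit dominates.
Taro, Alex and Cora clear that bar, contributing 20 each; the remaining 8 contribute 0. Total contributed: 60.
Xia keeps 20 and receives 8.5 × 60 × 4/40 = 51.00 from the shared-equipment pool, for a payoff of 71.00.

71.00 hours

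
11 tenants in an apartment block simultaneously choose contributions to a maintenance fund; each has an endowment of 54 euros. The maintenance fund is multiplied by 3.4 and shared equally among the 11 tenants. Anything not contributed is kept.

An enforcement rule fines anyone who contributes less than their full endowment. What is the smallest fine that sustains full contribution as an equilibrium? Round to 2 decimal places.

Given the others contribute fully, the best deviation is to contribute 0 (any partial contribution still incurs the fine and gives up units whose private return 0.3091 is below 1).
Deviating from 54 to 0 saves 54 euros but forfeits the deviator's share of the drop in the maintenance fund: 3.4/11 × 54 = 16.69.
So the deviation gain is 54 − 16.69 = 37.31, and the fine must be at least 37.31 euros to wipe it out.

37.31 euros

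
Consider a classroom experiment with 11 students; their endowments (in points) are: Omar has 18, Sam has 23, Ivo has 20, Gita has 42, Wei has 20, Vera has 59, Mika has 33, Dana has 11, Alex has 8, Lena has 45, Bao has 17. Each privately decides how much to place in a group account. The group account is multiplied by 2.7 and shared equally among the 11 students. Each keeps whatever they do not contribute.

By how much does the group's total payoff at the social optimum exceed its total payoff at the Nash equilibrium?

503.20 points

The private return per contributed unit is 2.7/11 = 0.2455 < 1 for every player regardless of endowment, so the Nash equilibrium is zero contribution and the group total is Σ E_j = 18 + 23 + 20 + 42 + 20 + 59 + 33 + 11 + 8 + 45 + 17 = 296.
Each contributed unit returns 2.700 to the group, so the social optimum is full contribution by everyone: group total = 2.700 × 296 = 799.20.
Efficiency loss = (2.700 − 1) × 296 = 503.20.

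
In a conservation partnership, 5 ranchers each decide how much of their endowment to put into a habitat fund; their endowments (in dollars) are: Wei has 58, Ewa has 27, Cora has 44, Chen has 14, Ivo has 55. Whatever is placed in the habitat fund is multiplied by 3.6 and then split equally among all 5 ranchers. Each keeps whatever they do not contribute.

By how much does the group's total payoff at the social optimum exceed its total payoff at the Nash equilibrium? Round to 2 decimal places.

514.80 dollars

The private return per contributed unit is 3.6/5 = 0.7200 < 1 for every player regardless of endowment, so the Nash equilibrium is zero contribution and the group total is Σ E_j = 58 + 27 + 44 + 14 + 55 = 198.
Each contributed unit returns 3.600 to the group, so the social optimum is full contribution by everyone: group total = 3.600 × 198 = 712.80.
Efficiency loss = (3.600 − 1) × 198 = 514.80.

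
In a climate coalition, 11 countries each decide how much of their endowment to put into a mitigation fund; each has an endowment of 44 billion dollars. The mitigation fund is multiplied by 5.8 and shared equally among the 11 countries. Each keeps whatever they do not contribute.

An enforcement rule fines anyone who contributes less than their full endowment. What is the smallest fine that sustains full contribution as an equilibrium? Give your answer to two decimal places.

20.80 billion dollars

Given the others contribute fully, the best deviation is to contribute 0 (any partial contribution still incurs the fine and gives up units whose private return 0.5273 is below 1).
Deviating from 44 to 0 saves 44 billion dollars but forfeits the deviator's share of the drop in the mitigation fund: 5.8/11 × 44 = 23.20.
So the deviation gain is 44 − 23.20 = 20.80, and the fine must be at least 20.80 billion dollars to wipe it out.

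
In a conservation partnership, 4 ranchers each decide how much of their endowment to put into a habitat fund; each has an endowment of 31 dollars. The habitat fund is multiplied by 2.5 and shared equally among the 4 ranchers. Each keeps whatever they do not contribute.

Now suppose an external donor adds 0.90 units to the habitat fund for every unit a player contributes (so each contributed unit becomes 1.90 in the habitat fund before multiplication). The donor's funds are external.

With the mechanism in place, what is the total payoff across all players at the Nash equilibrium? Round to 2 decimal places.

589.00 dollars

The effective private return per unit is now 2.5 × 1.90 / 4 = 1.1875 > 1, so every player's dominant strategy flips to full contribution.
So the Nash equilibrium is full contribution by all 4; the group earns 2.5 × 1.90 × 124 = 589.00.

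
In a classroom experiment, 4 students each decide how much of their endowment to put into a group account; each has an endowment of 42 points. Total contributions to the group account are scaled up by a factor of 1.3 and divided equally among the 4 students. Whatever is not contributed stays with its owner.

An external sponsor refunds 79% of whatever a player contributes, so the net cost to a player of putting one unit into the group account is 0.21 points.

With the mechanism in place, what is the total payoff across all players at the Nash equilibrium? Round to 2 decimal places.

351.12 points

The effective private return per unit is now (1.3/4) / 0.21 = 1.5476 > 1, so every player's dominant strategy flips to full contribution.
So the Nash equilibrium is full contribution by all 4; the group earns 4 × (42 × 0.79 + 1.3 × 42) = 351.12.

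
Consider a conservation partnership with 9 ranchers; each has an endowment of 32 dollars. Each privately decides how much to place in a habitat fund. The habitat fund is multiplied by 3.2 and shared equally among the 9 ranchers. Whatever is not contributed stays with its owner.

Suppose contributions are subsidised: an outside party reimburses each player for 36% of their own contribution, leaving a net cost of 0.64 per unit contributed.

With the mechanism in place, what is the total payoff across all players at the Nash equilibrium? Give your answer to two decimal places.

Even with the mechanism, each unit contributed returns only (3.2/9) / 0.64 = 0.5556 per unit of net cost, so contributing nothing is still dominant.
At the Nash equilibrium no one contributes; group total payoff = 9 × 32 = 288.

288.00 dollars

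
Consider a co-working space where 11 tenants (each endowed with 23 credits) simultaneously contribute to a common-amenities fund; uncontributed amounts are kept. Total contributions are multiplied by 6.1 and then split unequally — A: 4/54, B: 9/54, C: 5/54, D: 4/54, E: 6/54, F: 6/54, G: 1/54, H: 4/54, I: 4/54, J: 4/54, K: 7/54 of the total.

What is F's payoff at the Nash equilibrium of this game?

Player j's private return per contributed unit is 6.1 × (j's share). Contributing is weakly dominant for j when that share is at least 1/6.1 = 0.1639, and contributing 0 is dominant otherwise.
B alone (share 9/54) is above the threshold, contributing 23; the remaining 10 contribute 0. Total contributed: 23.
F keeps 23 and receives 6.1 × 23 × 6/54 = 15.59 from the common-amenities fund, for a payoff of 38.59.

38.59 credits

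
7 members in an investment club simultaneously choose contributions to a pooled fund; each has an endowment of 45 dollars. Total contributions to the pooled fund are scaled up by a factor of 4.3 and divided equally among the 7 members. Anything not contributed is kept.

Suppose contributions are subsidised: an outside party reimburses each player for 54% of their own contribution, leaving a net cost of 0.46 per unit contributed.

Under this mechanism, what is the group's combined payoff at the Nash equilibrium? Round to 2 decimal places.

1524.60 dollars

Under the mechanism each unit contributed yields (4.3/7) / 0.46 = 1.3354 back to its contributor per unit of net cost, which exceeds 1, making full contribution the dominant choice for everyone.
At the Nash equilibrium everyone contributes 45. Group total payoff = 7 × (45 × 0.54 + 4.3 × 45) = 1524.60.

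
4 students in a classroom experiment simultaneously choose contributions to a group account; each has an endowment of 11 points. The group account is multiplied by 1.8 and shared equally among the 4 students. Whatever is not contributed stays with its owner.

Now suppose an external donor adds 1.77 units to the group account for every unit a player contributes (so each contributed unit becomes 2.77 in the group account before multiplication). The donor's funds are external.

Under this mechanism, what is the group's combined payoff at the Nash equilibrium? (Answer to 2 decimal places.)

Under the mechanism each unit contributed yields 1.8 × 2.77 / 4 = 1.2465 back to its contributor per unit of net cost, which exceeds 1, making full contribution the dominant choice for everyone.
So the Nash equilibrium is full contribution by all 4; the group earns 1.8 × 2.77 × 44 = 219.38.

219.38 points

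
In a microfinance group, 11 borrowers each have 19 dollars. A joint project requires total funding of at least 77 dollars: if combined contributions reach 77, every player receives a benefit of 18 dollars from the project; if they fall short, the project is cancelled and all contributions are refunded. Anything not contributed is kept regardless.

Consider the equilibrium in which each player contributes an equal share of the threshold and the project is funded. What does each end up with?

30 dollars

Equal share of the threshold: 77/11 = 7.
At this profile no one gains by cutting their contribution: any cut drops the total below 77, the project is cancelled, contributions are refunded, and the deviator ends with 19, which is less than 19 − 7 + 18 = 30. Contributing more than 7 just wastes the excess. So contributing exactly 7 is a best response.
Each player's payoff: 19 − 7 + 18 = 30.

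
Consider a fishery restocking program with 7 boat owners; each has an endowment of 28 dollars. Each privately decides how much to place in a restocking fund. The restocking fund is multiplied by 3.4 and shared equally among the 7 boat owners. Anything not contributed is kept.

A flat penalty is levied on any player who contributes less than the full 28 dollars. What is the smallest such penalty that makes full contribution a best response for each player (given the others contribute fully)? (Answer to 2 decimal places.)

Given the others contribute fully, the best deviation is to contribute 0 (any partial contribution still incurs the fine and gives up units whose private return 0.4857 is below 1).
Deviating from 28 to 0 saves 28 dollars but forfeits the deviator's share of the drop in the restocking fund: 3.4/7 × 28 = 13.60.
So the deviation gain is 28 − 13.60 = 14.40, and the fine must be at least 14.40 dollars to wipe it out.

14.40 dollars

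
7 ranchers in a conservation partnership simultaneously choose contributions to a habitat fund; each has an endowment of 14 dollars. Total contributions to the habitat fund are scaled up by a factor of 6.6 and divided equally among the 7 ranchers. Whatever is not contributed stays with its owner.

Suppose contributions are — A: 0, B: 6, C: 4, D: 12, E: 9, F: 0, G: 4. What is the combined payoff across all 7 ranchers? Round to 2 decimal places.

294.00 dollars

Total contributed: 0 + 6 + 4 + 12 + 9 + 0 + 4 = 35; total kept: 7 × 14 − 35 = 63.
The habitat fund pays out 6.6 × 35 = 231.00 in aggregate.
Group total = 63 + 231.00 = 294.00.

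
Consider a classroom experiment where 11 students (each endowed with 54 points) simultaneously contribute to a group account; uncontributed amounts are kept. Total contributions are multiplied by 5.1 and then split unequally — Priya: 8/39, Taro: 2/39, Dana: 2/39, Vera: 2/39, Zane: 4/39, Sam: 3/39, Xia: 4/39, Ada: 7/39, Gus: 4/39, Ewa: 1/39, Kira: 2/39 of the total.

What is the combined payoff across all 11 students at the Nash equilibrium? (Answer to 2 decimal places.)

815.40 points

Each unit j contributes comes back to j as 5.1 × (j's share), so j prefers to contribute only if that share exceeds 1/5.1 = 0.1961; otherwise keeping the unit dominates.
Only Priya (8/39) clears that bar, contributing 54; the remaining 10 contribute 0. Total contributed: 54.
The group account pays out 5.1 × 54 = 275.40 in total (split across the unequal shares, but the aggregate is all that matters for the group sum).
The 10 free-riders keep 54 each, adding 540. Group total = 540 + 275.40 = 815.40.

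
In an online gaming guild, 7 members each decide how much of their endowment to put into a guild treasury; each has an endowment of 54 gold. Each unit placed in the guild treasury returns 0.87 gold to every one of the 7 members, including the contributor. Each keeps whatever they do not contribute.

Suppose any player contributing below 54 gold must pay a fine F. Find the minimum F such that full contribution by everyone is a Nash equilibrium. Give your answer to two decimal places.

Given the others contribute fully, the best deviation is to contribute 0 (any partial contribution still incurs the fine and gives up units whose private return 0.87 is below 1).
Deviating from 54 to 0 saves 54 gold but forfeits the deviator's share of the drop in the guild treasury: 0.87 × 54 = 46.98.
So the deviation gain is 54 − 46.98 = 7.02, and the fine must be at least 7.02 gold to wipe it out.

7.02 gold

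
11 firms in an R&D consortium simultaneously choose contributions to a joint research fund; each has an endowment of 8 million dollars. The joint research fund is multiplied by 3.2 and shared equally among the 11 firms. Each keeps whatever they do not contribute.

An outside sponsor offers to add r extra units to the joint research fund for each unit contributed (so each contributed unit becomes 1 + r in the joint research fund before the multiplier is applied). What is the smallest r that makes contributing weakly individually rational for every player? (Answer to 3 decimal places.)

With matching at rate r, one contributed unit becomes (1 + r) in the joint research fund and returns 3.2 × (1 + r) / 11 to the contributor.
Setting this equal to 1: 1 + r = 11/3.2 = 3.4375.
So the minimum matching rate is r = 3.4375 − 1 = 2.438.

2.438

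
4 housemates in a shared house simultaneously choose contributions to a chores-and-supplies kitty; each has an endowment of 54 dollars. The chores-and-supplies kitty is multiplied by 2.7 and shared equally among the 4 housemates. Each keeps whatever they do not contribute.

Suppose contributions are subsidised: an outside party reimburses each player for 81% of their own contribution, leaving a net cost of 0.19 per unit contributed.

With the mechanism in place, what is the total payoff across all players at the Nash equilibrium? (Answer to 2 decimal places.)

758.16 dollars

With the mechanism, a contributed unit returns (2.7/4) / 0.19 = 3.5526 per unit of net cost to the contributor — now above 1 — so contributing fully is weakly dominant for every player.
So the Nash equilibrium is full contribution by all 4; the group earns 4 × (54 × 0.81 + 2.7 × 54) = 758.16.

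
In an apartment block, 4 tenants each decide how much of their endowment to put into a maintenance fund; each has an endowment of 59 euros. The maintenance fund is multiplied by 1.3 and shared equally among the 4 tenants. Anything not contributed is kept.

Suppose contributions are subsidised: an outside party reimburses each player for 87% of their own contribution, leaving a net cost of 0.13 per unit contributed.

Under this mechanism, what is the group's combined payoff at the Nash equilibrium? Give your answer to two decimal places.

512.12 euros

The effective private return per unit is now (1.3/4) / 0.13 = 2.5000 > 1, so every player's dominant strategy flips to full contribution.
At the Nash equilibrium everyone contributes 59. Group total payoff = 4 × (59 × 0.87 + 1.3 × 59) = 512.12.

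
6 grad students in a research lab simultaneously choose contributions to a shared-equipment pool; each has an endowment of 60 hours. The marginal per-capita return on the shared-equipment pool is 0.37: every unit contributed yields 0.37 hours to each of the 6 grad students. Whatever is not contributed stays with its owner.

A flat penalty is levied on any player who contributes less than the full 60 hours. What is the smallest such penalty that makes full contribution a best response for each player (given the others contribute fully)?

37.80 hours

Given the others contribute fully, the best deviation is to contribute 0 (any partial contribution still incurs the fine and gives up units whose private return 0.37 is below 1).
Deviating from 60 to 0 saves 60 hours but forfeits the deviator's share of the drop in the shared-equipment pool: 0.37 × 60 = 22.20.
So the deviation gain is 60 − 22.20 = 37.80, and the fine must be at least 37.80 hours to wipe it out.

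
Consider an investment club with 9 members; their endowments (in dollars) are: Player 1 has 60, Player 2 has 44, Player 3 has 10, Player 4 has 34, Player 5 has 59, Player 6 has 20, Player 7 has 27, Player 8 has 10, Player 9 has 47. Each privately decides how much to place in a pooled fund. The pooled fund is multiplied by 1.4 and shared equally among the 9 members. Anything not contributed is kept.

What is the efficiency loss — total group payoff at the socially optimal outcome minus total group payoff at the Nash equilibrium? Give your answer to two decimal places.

124.40 dollars

The private return per contributed unit is 1.4/9 = 0.1556 < 1 for every player regardless of endowment, so the Nash equilibrium is zero contribution and the group total is Σ E_j = 60 + 44 + 10 + 34 + 59 + 20 + 27 + 10 + 47 = 311.
Each contributed unit returns 1.400 to the group, so the social optimum is full contribution by everyone: group total = 1.400 × 311 = 435.40.
Efficiency loss = (1.400 − 1) × 311 = 124.40.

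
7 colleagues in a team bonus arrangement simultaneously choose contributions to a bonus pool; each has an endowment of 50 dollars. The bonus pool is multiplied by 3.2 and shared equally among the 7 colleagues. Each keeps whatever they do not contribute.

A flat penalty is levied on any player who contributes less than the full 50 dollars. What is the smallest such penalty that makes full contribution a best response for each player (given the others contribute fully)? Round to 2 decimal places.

27.14 dollars

Given the others contribute fully, the best deviation is to contribute 0 (any partial contribution still incurs the fine and gives up units whose private return 0.4571 is below 1).
Deviating from 50 to 0 saves 50 dollars but forfeits the deviator's share of the drop in the bonus pool: 3.2/7 × 50 = 22.86.
So the deviation gain is 50 − 22.86 = 27.14, and the fine must be at least 27.14 dollars to wipe it out.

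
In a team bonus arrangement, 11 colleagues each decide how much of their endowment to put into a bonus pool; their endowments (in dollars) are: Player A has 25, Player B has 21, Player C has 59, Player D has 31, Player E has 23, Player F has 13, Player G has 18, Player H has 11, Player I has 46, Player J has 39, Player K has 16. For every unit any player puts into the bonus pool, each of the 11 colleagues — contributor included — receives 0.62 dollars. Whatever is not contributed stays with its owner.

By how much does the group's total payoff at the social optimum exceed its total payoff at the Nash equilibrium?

The private return per contributed unit is 0.62 < 1 for everyone, so the Nash equilibrium is zero contribution and the group total is Σ E_j = 25 + 21 + 59 + 31 + 23 + 13 + 18 + 11 + 46 + 39 + 16 = 302.
Each contributed unit returns 6.820 to the group, so the social optimum is full contribution by everyone: group total = 6.820 × 302 = 2059.64.
Efficiency loss = (6.820 − 1) × 302 = 1757.64.

1757.64 dollars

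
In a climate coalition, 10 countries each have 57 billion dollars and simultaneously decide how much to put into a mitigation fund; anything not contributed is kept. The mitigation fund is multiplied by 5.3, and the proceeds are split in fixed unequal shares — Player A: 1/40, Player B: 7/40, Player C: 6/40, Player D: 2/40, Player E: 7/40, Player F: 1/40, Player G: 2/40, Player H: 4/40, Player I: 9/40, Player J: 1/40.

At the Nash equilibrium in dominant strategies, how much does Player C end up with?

102.32 billion dollars

A player with share s gets back 5.3·s per unit contributed, so full contribution is dominant for anyone with s > 1/5.3 = 0.1887 and zero contribution is dominant for anyone below.
Player I alone (share 9/40) is above the threshold, contributing 57; the remaining 9 contribute 0. Total contributed: 57.
Player C keeps 57 and receives 5.3 × 57 × 6/40 = 45.32 from the mitigation fund, for a payoff of 102.32.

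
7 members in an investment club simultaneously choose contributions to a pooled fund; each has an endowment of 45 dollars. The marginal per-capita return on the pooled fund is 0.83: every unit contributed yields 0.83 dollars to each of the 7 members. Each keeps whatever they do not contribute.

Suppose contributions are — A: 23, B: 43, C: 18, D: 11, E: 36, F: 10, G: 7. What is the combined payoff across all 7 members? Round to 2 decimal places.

Total contributed: 23 + 43 + 18 + 11 + 36 + 10 + 7 = 148; total kept: 7 × 45 − 148 = 167.
The pooled fund pays out 0.83 × 7 × 148 = 859.88 in aggregate.
Group total = 167 + 859.88 = 1026.88.

1026.88 dollars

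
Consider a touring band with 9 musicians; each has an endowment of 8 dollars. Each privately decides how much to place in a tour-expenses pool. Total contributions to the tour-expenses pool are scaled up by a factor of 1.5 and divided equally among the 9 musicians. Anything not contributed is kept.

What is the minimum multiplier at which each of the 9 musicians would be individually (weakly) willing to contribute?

A contributed unit returns (multiplier)/9 to its contributor.
This reaches 1 exactly when the multiplier is 9.

9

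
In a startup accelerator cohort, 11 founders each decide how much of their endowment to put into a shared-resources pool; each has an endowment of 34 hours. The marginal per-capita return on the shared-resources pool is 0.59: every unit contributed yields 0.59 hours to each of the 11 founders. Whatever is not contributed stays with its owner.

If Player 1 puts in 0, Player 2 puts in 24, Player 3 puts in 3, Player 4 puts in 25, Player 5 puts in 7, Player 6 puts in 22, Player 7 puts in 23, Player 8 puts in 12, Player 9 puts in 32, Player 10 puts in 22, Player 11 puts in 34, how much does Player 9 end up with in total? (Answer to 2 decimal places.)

Total contributed: 0 + 24 + 3 + 25 + 7 + 22 + 23 + 12 + 32 + 22 + 34 = 204.
Each receives 0.59 × 204 = 120.36 from the shared-resources pool.
Player 9 keeps 34 − 32 = 2, so Player 9's payoff is 2 + 120.36 = 122.36.

122.36 hours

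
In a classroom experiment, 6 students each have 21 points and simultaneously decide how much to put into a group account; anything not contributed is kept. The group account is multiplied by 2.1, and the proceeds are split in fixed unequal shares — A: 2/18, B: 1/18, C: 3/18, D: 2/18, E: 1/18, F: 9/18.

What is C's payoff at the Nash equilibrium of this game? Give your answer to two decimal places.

28.35 points

For player j, contributing a unit is worthwhile iff 2.1 × (j's share) ≥ 1, i.e. iff j's share is at least 0.4762.
Only F (9/18) clears that bar, contributing 21; the remaining 5 contribute 0. Total contributed: 21.
C keeps 21 and receives 2.1 × 21 × 3/18 = 7.35 from the group account, for a payoff of 28.35.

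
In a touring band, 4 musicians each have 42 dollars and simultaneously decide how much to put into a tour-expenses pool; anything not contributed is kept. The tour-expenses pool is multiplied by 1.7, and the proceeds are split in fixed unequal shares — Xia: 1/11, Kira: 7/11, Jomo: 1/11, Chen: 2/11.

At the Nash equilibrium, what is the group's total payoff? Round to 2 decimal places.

197.40 dollars

A player with share s gets back 1.7·s per unit contributed, so full contribution is dominant for anyone with s > 1/1.7 = 0.5882 and zero contribution is dominant for anyone below.
The only share above 0.5882 is Kira's 7/11, contributing 42; the remaining 3 contribute 0. Total contributed: 42.
The tour-expenses pool pays out 1.7 × 42 = 71.40 in total (split across the unequal shares, but the aggregate is all that matters for the group sum).
The 3 free-riders keep 42 each, adding 126. Group total = 126 + 71.40 = 197.40.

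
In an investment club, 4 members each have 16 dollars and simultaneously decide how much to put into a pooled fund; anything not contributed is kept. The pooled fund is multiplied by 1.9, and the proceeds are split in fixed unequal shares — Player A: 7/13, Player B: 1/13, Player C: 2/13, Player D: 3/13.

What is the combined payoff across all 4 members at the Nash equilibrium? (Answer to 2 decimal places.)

For player j, contributing a unit is worthwhile iff 1.9 × (j's share) ≥ 1, i.e. iff j's share is at least 0.5263.
Player A alone (share 7/13) is above the threshold, contributing 16; the remaining 3 contribute 0. Total contributed: 16.
The pooled fund pays out 1.9 × 16 = 30.40 in total (split across the unequal shares, but the aggregate is all that matters for the group sum).
The 3 free-riders keep 16 each, adding 48. Group total = 48 + 30.40 = 78.40.

78.40 dollars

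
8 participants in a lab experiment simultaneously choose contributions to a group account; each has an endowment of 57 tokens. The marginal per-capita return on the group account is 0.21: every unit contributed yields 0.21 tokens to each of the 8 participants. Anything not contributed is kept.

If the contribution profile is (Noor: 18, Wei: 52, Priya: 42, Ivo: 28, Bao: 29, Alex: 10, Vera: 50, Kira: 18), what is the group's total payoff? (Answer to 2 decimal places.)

623.96 tokens

Total contributed: 18 + 52 + 42 + 28 + 29 + 10 + 50 + 18 = 247; total kept: 8 × 57 − 247 = 209.
The group account pays out 0.21 × 8 × 247 = 414.96 in aggregate.
Group total = 209 + 414.96 = 623.96.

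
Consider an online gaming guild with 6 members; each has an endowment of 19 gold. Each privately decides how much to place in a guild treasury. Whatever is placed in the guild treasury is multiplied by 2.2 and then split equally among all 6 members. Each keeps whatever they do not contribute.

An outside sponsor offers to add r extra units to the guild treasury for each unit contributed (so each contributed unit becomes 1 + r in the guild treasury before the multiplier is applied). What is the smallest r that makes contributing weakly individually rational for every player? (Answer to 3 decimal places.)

With matching at rate r, one contributed unit becomes (1 + r) in the guild treasury and returns 2.2 × (1 + r) / 6 to the contributor.
Setting this equal to 1: 1 + r = 6/2.2 = 2.7273.
So the minimum matching rate is r = 2.7273 − 1 = 1.727.

1.727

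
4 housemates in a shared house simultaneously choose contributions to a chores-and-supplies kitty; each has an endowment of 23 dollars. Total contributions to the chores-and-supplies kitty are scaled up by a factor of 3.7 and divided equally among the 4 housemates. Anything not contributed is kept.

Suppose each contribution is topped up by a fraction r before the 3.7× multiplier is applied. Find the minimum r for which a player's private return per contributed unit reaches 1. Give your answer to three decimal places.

0.081

With matching at rate r, one contributed unit becomes (1 + r) in the chores-and-supplies kitty and returns 3.7 × (1 + r) / 4 to the contributor.
Setting this equal to 1: 1 + r = 4/3.7 = 1.0811.
So the minimum matching rate is r = 1.0811 − 1 = 0.081.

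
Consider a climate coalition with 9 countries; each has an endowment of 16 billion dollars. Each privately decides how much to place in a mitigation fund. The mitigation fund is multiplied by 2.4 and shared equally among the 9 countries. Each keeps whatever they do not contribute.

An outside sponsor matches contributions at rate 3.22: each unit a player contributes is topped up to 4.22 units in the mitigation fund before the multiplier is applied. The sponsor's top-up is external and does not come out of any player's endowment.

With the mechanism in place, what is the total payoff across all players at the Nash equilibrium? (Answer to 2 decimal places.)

1458.43 billion dollars

Under the mechanism each unit contributed yields 2.4 × 4.22 / 9 = 1.1253 back to its contributor per unit of net cost, which exceeds 1, making full contribution the dominant choice for everyone.
So the Nash equilibrium is full contribution by all 9; the group earns 2.4 × 4.22 × 144 = 1458.43.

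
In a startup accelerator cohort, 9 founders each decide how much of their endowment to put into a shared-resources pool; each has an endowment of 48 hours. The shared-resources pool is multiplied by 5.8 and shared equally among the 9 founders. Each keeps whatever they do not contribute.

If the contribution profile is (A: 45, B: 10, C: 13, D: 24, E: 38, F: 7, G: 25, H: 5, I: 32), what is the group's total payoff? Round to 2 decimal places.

1387.20 hours

Total contributed: 45 + 10 + 13 + 24 + 38 + 7 + 25 + 5 + 32 = 199; total kept: 9 × 48 − 199 = 233.
The shared-resources pool pays out 5.8 × 199 = 1154.20 in aggregate.
Group total = 233 + 1154.20 = 1387.20.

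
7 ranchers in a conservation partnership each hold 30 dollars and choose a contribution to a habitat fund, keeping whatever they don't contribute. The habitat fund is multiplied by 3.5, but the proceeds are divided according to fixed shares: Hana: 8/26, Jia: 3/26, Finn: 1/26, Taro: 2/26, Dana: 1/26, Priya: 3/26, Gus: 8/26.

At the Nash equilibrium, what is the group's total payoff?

A player with share s gets back 3.5·s per unit contributed, so full contribution is dominant for anyone with s > 1/3.5 = 0.2857 and zero contribution is dominant for anyone below.
Hana and Gus clear that bar, contributing 30 each; the remaining 5 contribute 0. Total contributed: 60.
The habitat fund pays out 3.5 × 60 = 210.00 in total (split across the unequal shares, but the aggregate is all that matters for the group sum).
The 5 free-riders keep 30 each, adding 150. Group total = 150 + 210.00 = 360.00.

360.00 dollars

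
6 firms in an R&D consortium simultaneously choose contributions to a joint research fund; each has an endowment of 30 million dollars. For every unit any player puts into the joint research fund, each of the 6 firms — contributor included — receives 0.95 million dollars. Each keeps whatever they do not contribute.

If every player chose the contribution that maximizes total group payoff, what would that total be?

1026.00 million dollars

Each contributed unit returns 5.700 to the group as a whole (0.95 to each of 6 players), which exceeds 1, so the social optimum is full contribution: group total = 5.700 × 180 = 1026.00.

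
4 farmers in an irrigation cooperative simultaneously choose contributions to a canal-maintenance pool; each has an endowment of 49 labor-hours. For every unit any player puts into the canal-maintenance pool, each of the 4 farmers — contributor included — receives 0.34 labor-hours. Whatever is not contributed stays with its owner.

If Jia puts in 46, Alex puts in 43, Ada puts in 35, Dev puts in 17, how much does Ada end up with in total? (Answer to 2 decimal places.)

Total contributed: 46 + 43 + 35 + 17 = 141.
Each receives 0.34 × 141 = 47.94 from the canal-maintenance pool.
Ada keeps 49 − 35 = 14, so Ada's payoff is 14 + 47.94 = 61.94.

61.94 labor-hours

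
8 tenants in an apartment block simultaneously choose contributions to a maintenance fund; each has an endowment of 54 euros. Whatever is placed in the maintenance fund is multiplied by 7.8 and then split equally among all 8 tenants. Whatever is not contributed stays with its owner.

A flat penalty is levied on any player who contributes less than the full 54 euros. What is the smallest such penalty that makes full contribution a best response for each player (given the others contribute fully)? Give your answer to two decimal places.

Given the others contribute fully, the best deviation is to contribute 0 (any partial contribution still incurs the fine and gives up units whose private return 0.9750 is below 1).
Deviating from 54 to 0 saves 54 euros but forfeits the deviator's share of the drop in the maintenance fund: 7.8/8 × 54 = 52.65.
So the deviation gain is 54 − 52.65 = 1.35, and the fine must be at least 1.35 euros to wipe it out.

1.35 euros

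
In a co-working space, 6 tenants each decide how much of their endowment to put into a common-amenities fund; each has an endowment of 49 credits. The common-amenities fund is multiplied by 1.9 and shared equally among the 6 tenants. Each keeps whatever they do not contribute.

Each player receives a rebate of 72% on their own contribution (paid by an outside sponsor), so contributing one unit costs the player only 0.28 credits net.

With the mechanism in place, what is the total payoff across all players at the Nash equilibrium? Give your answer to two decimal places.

770.28 credits

Under the mechanism each unit contributed yields (1.9/6) / 0.28 = 1.1310 back to its contributor per unit of net cost, which exceeds 1, making full contribution the dominant choice for everyone.
At the Nash equilibrium everyone contributes 49. Group total payoff = 6 × (49 × 0.72 + 1.9 × 49) = 770.28.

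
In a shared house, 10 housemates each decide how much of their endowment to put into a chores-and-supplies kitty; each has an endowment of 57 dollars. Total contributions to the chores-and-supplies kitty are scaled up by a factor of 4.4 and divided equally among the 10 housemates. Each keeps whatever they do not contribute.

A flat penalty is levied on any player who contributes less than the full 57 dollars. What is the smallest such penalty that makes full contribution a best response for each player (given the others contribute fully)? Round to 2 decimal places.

31.92 dollars

Given the others contribute fully, the best deviation is to contribute 0 (any partial contribution still incurs the fine and gives up units whose private return 0.4400 is below 1).
Deviating from 57 to 0 saves 57 dollars but forfeits the deviator's share of the drop in the chores-and-supplies kitty: 4.4/10 × 57 = 25.08.
So the deviation gain is 57 − 25.08 = 31.92, and the fine must be at least 31.92 dollars to wipe it out.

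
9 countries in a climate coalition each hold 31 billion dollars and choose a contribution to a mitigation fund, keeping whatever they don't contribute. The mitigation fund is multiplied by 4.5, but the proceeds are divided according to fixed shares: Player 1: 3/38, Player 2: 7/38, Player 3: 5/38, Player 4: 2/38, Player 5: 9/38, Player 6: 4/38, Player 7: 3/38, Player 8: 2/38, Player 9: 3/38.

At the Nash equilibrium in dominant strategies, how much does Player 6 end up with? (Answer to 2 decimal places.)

45.68 billion dollars

Each unit j contributes comes back to j as 4.5 × (j's share), so j prefers to contribute only if that share exceeds 1/4.5 = 0.2222; otherwise keeping the unit dominates.
Only Player 5 (9/38) clears that bar, contributing 31; the remaining 8 contribute 0. Total contributed: 31.
Player 6 keeps 31 and receives 4.5 × 31 × 4/38 = 14.68 from the mitigation fund, for a payoff of 45.68.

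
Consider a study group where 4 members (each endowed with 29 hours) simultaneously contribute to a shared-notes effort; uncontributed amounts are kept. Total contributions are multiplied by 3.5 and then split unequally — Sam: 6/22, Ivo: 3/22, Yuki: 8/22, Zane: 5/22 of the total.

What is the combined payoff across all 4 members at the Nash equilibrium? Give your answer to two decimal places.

Each unit j contributes comes back to j as 3.5 × (j's share), so j prefers to contribute only if that share exceeds 1/3.5 = 0.2857; otherwise keeping the unit dominates.
Yuki alone (share 8/22) is above the threshold, contributing 29; the remaining 3 contribute 0. Total contributed: 29.
The shared-notes effort pays out 3.5 × 29 = 101.50 in total (split across the unequal shares, but the aggregate is all that matters for the group sum).
The 3 free-riders keep 29 each, adding 87. Group total = 87 + 101.50 = 188.50.

188.50 hours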